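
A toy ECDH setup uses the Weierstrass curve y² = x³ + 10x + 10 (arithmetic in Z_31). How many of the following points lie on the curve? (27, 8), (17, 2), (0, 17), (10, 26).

(27, 8): 8² ≡ 2, rhs ≡ 30 → off.
(17, 2): 2² ≡ 4, rhs ≡ 9 → off.
(0, 17): 17² ≡ 10, rhs ≡ 10 → on.
(10, 26): 26² ≡ 25, rhs ≡ 25 → on.

2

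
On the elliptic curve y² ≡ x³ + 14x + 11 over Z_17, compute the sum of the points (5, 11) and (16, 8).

(9, 4)

(5, 11) + (16, 8). λ = (8 - 11)/(16 - 5) ≡ 14/11 mod 17. 11⁻¹ ≡ 14 (mod 17), so λ ≡ 9.
  x = λ² - 5 - 16 = 81 - 21 ≡ 9; y = λ·(5 - 9) - 11 ≡ 4. → (9, 4)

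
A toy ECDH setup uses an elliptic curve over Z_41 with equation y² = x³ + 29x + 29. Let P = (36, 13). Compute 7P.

Double-and-add on 7 = (111)₂. Start with P = (36, 13) for the leading 1-bit.
double: tangent at (36, 13): λ = (3·36² + 29)/(2·13) ≡ 22/26. 26⁻¹ ≡ 30 (mod 41), so λ ≡ 22·30 ≡ 4.
  x = λ² - 36 - 36 = 16 - 72 ≡ 26; y = λ·(36 - 26) - 13 ≡ 27. → (26, 27)
add P: (26, 27) + (36, 13). λ = (13 - 27)/(36 - 26) ≡ 27/10 mod 41. 10⁻¹ ≡ 37 (mod 41), so λ ≡ 15.
  x = λ² - 26 - 36 = 225 - 62 ≡ 40; y = λ·(26 - 40) - 27 ≡ 9. → (40, 9)
double: tangent at (40, 9): λ = (3·40² + 29)/(2·9) ≡ 32/18. 18⁻¹ ≡ 16 (mod 41) since 18·16 = 288 ≡ 1, so λ ≡ 32·16 ≡ 20.
  x = λ² - 40 - 40 = 400 - 80 ≡ 33; y = λ·(40 - 33) - 9 ≡ 8. → (33, 8)
add P: (33, 8) + (36, 13). λ = (13 - 8)/(36 - 33) ≡ 5/3 mod 41. 3⁻¹ ≡ 14 (mod 41) since 3·14 = 42 ≡ 1, so λ ≡ 29.
  x = λ² - 33 - 36 = 841 - 69 ≡ 34; y = λ·(33 - 34) - 8 ≡ 4. → (34, 4)

(34, 4)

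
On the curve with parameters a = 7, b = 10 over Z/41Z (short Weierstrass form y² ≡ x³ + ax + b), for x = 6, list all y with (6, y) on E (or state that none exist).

none

x³ + 7x + 10 = 268 ≡ 22 (mod 41).
22 is a non-residue mod 41; no y exists.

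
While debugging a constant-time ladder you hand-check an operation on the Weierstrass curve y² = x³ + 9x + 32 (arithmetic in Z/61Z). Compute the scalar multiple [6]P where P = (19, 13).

Repeated addition: build up to 6P.
2P: tangent at (19, 13): λ = (3·19² + 9)/(2·13) ≡ 55/26. 26⁻¹ ≡ 54 (mod 61), so λ ≡ 55·54 ≡ 42.
  x = λ² - 19 - 19 = 1764 - 38 ≡ 18; y = λ·(19 - 18) - 13 ≡ 29. → (18, 29)
3P: (18, 29) + (19, 13). λ = (13 - 29)/(19 - 18) ≡ 45/1 mod 61. 1⁻¹ ≡ 1 (mod 61) since 1·1 = 1 ≡ 1, so λ ≡ 45.
  x = λ² - 18 - 19 = 2025 - 37 ≡ 36; y = λ·(18 - 36) - 29 ≡ 15. → (36, 15)
4P: (36, 15) + (19, 13). λ = (13 - 15)/(19 - 36) ≡ 59/44 mod 61. 44⁻¹ ≡ 43 (mod 61), so λ ≡ 36.
  x = λ² - 36 - 19 = 1296 - 55 ≡ 21; y = λ·(36 - 21) - 15 ≡ 37. → (21, 37)
5P: (21, 37) + (19, 13). λ = (13 - 37)/(19 - 21) ≡ 37/59 mod 61. 59⁻¹ ≡ 30 (mod 61) since 59·30 = 1770 ≡ 1, so λ ≡ 12.
  x = λ² - 21 - 19 = 144 - 40 ≡ 43; y = λ·(21 - 43) - 37 ≡ 4. → (43, 4)
6P: (43, 4) + (19, 13). λ = (13 - 4)/(19 - 43) ≡ 9/37 mod 61. 37⁻¹ ≡ 33 (mod 61), so λ ≡ 53.
  x = λ² - 43 - 19 = 2809 - 62 ≡ 2; y = λ·(43 - 2) - 4 ≡ 34. → (2, 34)

(2, 34)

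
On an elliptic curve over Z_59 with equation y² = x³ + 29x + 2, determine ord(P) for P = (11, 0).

2P: (11, 0) + (11, 0): same x and y₁ ≡ -y₂, so the sum is the point at infinity.
2P = the point at infinity, so the order is 2.

2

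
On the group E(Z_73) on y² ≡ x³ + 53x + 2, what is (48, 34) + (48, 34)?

(13, 48)

tangent at (48, 34): λ = (3·48² + 53)/(2·34) ≡ 30/68. 68⁻¹ ≡ 29 (mod 73) since 68·29 = 1972 ≡ 1, so λ ≡ 30·29 ≡ 67.
  x = λ² - 48 - 48 = 4489 - 96 ≡ 13; y = λ·(48 - 13) - 34 ≡ 48. → (13, 48)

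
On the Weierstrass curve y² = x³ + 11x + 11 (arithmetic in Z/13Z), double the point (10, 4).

tangent at (10, 4): λ = (3·10² + 11)/(2·4) ≡ 12/8. 8⁻¹ ≡ 5 (mod 13), so λ ≡ 12·5 ≡ 8.
  x = λ² - 10 - 10 = 64 - 20 ≡ 5; y = λ·(10 - 5) - 4 ≡ 10. → (5, 10)

(5, 10)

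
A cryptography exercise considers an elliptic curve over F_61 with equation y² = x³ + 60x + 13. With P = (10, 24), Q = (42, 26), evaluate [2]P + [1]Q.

First 2P:
Repeated addition: build up to 2P.
2P: tangent at (10, 24): λ = (3·10² + 60)/(2·24) ≡ 55/48. 48⁻¹ ≡ 14 (mod 61), so λ ≡ 55·14 ≡ 38.
  x = λ² - 10 - 10 = 1444 - 20 ≡ 21; y = λ·(10 - 21) - 24 ≡ 46. → (21, 46)
2P = (21, 46).
Finally 2P + Q:
(21, 46) + (42, 26). λ = (26 - 46)/(42 - 21) ≡ 41/21 mod 61. 21⁻¹ ≡ 32 (mod 61) since 21·32 = 672 ≡ 1, so λ ≡ 31.
  x = λ² - 21 - 42 = 961 - 63 ≡ 44; y = λ·(21 - 44) - 46 ≡ 34. → (44, 34)

(44, 34)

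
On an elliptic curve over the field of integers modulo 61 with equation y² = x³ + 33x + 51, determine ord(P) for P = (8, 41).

11

2P: tangent at (8, 41): λ = (3·8² + 33)/(2·41) ≡ 42/21. 21⁻¹ ≡ 32 (mod 61), so λ ≡ 42·32 ≡ 2.
  x = λ² - 8 - 8 = 4 - 16 ≡ 49; y = λ·(8 - 49) - 41 ≡ 60. → (49, 60)
3P: (49, 60) + (8, 41). λ = (41 - 60)/(8 - 49) ≡ 42/20 mod 61. 20⁻¹ ≡ 58 (mod 61), so λ ≡ 57.
  x = λ² - 49 - 8 = 3249 - 57 ≡ 20; y = λ·(49 - 20) - 60 ≡ 7. → (20, 7)
4P: (20, 7) + (8, 41). λ = (41 - 7)/(8 - 20) ≡ 34/49 mod 61. 49⁻¹ ≡ 5 (mod 61), so λ ≡ 48.
  x = λ² - 20 - 8 = 2304 - 28 ≡ 19; y = λ·(20 - 19) - 7 ≡ 41. → (19, 41)
5P: (19, 41) + (8, 41). λ = (41 - 41)/(8 - 19) ≡ 0/50 mod 61. 50⁻¹ ≡ 11 (mod 61), so λ ≡ 0.
  x = λ² - 19 - 8 = 0 - 27 ≡ 34; y = λ·(19 - 34) - 41 ≡ 20. → (34, 20)
6P: (34, 20) + (8, 41). λ = (41 - 20)/(8 - 34) ≡ 21/35 mod 61. 35⁻¹ ≡ 7 (mod 61), so λ ≡ 25.
  x = λ² - 34 - 8 = 625 - 42 ≡ 34; y = λ·(34 - 34) - 20 ≡ 41. → (34, 41)
7P: (34, 41) + (8, 41). λ = (41 - 41)/(8 - 34) ≡ 0/35 mod 61. 35⁻¹ ≡ 7 (mod 61), so λ ≡ 0.
  x = λ² - 34 - 8 = 0 - 42 ≡ 19; y = λ·(34 - 19) - 41 ≡ 20. → (19, 20)
8P: (19, 20) + (8, 41). λ = (41 - 20)/(8 - 19) ≡ 21/50 mod 61. 50⁻¹ ≡ 11 (mod 61) since 50·11 = 550 ≡ 1, so λ ≡ 48.
  x = λ² - 19 - 8 = 2304 - 27 ≡ 20; y = λ·(19 - 20) - 20 ≡ 54. → (20, 54)
9P: (20, 54) + (8, 41). λ = (41 - 54)/(8 - 20) ≡ 48/49 mod 61. 49⁻¹ ≡ 5 (mod 61) since 49·5 = 245 ≡ 1, so λ ≡ 57.
  x = λ² - 20 - 8 = 3249 - 28 ≡ 49; y = λ·(20 - 49) - 54 ≡ 1. → (49, 1)
10P: (49, 1) + (8, 41). λ = (41 - 1)/(8 - 49) ≡ 40/20 mod 61. 20⁻¹ ≡ 58 (mod 61), so λ ≡ 2.
  x = λ² - 49 - 8 = 4 - 57 ≡ 8; y = λ·(49 - 8) - 1 ≡ 20. → (8, 20)
11P: (8, 20) + (8, 41): same x and y₁ ≡ -y₂, so the sum is O.
11P = O, so the order is 11.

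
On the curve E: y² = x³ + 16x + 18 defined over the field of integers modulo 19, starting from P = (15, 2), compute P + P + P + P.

(2, 1)

Double-and-add on 4 = (100)₂. Start with P = (15, 2) for the leading 1-bit.
double: tangent at (15, 2): λ = (3·15² + 16)/(2·2) ≡ 7/4. 4⁻¹ ≡ 5 (mod 19) since 4·5 = 20 ≡ 1, so λ ≡ 7·5 ≡ 16.
  x = λ² - 15 - 15 = 256 - 30 ≡ 17; y = λ·(15 - 17) - 2 ≡ 4. → (17, 4)
double: tangent at (17, 4): λ = (3·17² + 16)/(2·4) ≡ 9/8. 8⁻¹ ≡ 12 (mod 19), so λ ≡ 9·12 ≡ 13.
  x = λ² - 17 - 17 = 169 - 34 ≡ 2; y = λ·(17 - 2) - 4 ≡ 1. → (2, 1)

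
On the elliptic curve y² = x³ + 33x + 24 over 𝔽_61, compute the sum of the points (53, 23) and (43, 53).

(53, 23) + (43, 53). λ = (53 - 23)/(43 - 53) ≡ 30/51 mod 61. 51⁻¹ ≡ 6 (mod 61) since 51·6 = 306 ≡ 1, so λ ≡ 58.
  x = λ² - 53 - 43 = 3364 - 96 ≡ 35; y = λ·(53 - 35) - 23 ≡ 45. → (35, 45)

(35, 45)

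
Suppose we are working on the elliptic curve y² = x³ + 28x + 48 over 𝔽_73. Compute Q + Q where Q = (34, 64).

(7, 21)

tangent at (34, 64): λ = (3·34² + 28)/(2·64) ≡ 65/55. 55⁻¹ ≡ 4 (mod 73) since 55·4 = 220 ≡ 1, so λ ≡ 65·4 ≡ 41.
  x = λ² - 34 - 34 = 1681 - 68 ≡ 7; y = λ·(34 - 7) - 64 ≡ 21. → (7, 21)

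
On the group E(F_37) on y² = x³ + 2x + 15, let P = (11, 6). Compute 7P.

(11, 31)

Repeated addition: build up to 7P.
2P: tangent at (11, 6): λ = (3·11² + 2)/(2·6) ≡ 32/12. 12⁻¹ ≡ 34 (mod 37) since 12·34 = 408 ≡ 1, so λ ≡ 32·34 ≡ 15.
  x = λ² - 11 - 11 = 225 - 22 ≡ 18; y = λ·(11 - 18) - 6 ≡ 0. → (18, 0)
3P: (18, 0) + (11, 6). λ = (6 - 0)/(11 - 18) ≡ 6/30 mod 37. 30⁻¹ ≡ 21 (mod 37) since 30·21 = 630 ≡ 1, so λ ≡ 15.
  x = λ² - 18 - 11 = 225 - 29 ≡ 11; y = λ·(18 - 11) - 0 ≡ 31. → (11, 31)
4P: (11, 31) + (11, 6): same x and y₁ ≡ -y₂, so the sum is the point at infinity.
5P: the point at infinity + (11, 6) = (11, 6) (identity).
6P: tangent at (11, 6): λ = (3·11² + 2)/(2·6) ≡ 32/12. 12⁻¹ ≡ 34 (mod 37) since 12·34 = 408 ≡ 1, so λ ≡ 32·34 ≡ 15.
  x = λ² - 11 - 11 = 225 - 22 ≡ 18; y = λ·(11 - 18) - 6 ≡ 0. → (18, 0)
7P: (18, 0) + (11, 6). λ = (6 - 0)/(11 - 18) ≡ 6/30 mod 37. 30⁻¹ ≡ 21 (mod 37), so λ ≡ 15.
  x = λ² - 18 - 11 = 225 - 29 ≡ 11; y = λ·(18 - 11) - 0 ≡ 31. → (11, 31)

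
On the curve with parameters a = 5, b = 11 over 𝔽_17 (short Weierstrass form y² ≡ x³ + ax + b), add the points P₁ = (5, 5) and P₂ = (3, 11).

(5, 5) + (3, 11). λ = (11 - 5)/(3 - 5) ≡ 6/15 mod 17. 15⁻¹ ≡ 8 (mod 17), so λ ≡ 14.
  x = λ² - 5 - 3 = 196 - 8 ≡ 1; y = λ·(5 - 1) - 5 ≡ 0. → (1, 0)

(1, 0)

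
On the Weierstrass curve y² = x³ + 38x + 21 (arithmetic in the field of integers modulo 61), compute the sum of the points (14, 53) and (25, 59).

(14, 53) + (25, 59). λ = (59 - 53)/(25 - 14) ≡ 6/11 mod 61. 11⁻¹ ≡ 50 (mod 61), so λ ≡ 56.
  x = λ² - 14 - 25 = 3136 - 39 ≡ 47; y = λ·(14 - 47) - 53 ≡ 51. → (47, 51)

(47, 51)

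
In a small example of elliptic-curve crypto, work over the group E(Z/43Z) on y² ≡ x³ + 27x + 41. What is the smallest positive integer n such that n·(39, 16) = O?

8

2P: tangent at (39, 16): λ = (3·39² + 27)/(2·16) ≡ 32/32. 32⁻¹ ≡ 39 (mod 43), so λ ≡ 32·39 ≡ 1.
  x = λ² - 39 - 39 = 1 - 78 ≡ 9; y = λ·(39 - 9) - 16 ≡ 14. → (9, 14)
3P: (9, 14) + (39, 16). λ = (16 - 14)/(39 - 9) ≡ 2/30 mod 43. 30⁻¹ ≡ 33 (mod 43), so λ ≡ 23.
  x = λ² - 9 - 39 = 529 - 48 ≡ 8; y = λ·(9 - 8) - 14 ≡ 9. → (8, 9)
4P: (8, 9) + (39, 16). λ = (16 - 9)/(39 - 8) ≡ 7/31 mod 43. 31⁻¹ ≡ 25 (mod 43), so λ ≡ 3.
  x = λ² - 8 - 39 = 9 - 47 ≡ 5; y = λ·(8 - 5) - 9 ≡ 0. → (5, 0)
5P: (5, 0) + (39, 16). λ = (16 - 0)/(39 - 5) ≡ 16/34 mod 43. 34⁻¹ ≡ 19 (mod 43), so λ ≡ 3.
  x = λ² - 5 - 39 = 9 - 44 ≡ 8; y = λ·(5 - 8) - 0 ≡ 34. → (8, 34)
6P: (8, 34) + (39, 16). λ = (16 - 34)/(39 - 8) ≡ 25/31 mod 43. 31⁻¹ ≡ 25 (mod 43), so λ ≡ 23.
  x = λ² - 8 - 39 = 529 - 47 ≡ 9; y = λ·(8 - 9) - 34 ≡ 29. → (9, 29)
7P: (9, 29) + (39, 16). λ = (16 - 29)/(39 - 9) ≡ 30/30 mod 43. 30⁻¹ ≡ 33 (mod 43) since 30·33 = 990 ≡ 1, so λ ≡ 1.
  x = λ² - 9 - 39 = 1 - 48 ≡ 39; y = λ·(9 - 39) - 29 ≡ 27. → (39, 27)
8P: (39, 27) + (39, 16): same x and y₁ ≡ -y₂, so the sum is O.
8P = O, so the order is 8.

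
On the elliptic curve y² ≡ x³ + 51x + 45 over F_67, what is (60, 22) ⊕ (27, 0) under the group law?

(40, 36)

(60, 22) + (27, 0). λ = (0 - 22)/(27 - 60) ≡ 45/34 mod 67. 34⁻¹ ≡ 2 (mod 67) since 34·2 = 68 ≡ 1, so λ ≡ 23.
  x = λ² - 60 - 27 = 529 - 87 ≡ 40; y = λ·(60 - 40) - 22 ≡ 36. → (40, 36)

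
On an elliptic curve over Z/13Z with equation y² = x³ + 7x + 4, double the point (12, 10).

tangent at (12, 10): λ = (3·12² + 7)/(2·10) ≡ 10/7. 7⁻¹ ≡ 2 (mod 13) since 7·2 = 14 ≡ 1, so λ ≡ 10·2 ≡ 7.
  x = λ² - 12 - 12 = 49 - 24 ≡ 12; y = λ·(12 - 12) - 10 ≡ 3. → (12, 3)

(12, 3)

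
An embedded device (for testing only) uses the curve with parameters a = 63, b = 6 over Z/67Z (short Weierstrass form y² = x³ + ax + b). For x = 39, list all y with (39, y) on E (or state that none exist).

x³ + 63x + 6 = 61782 ≡ 8 (mod 67).
8 is a non-residue mod 67; no y exists.

none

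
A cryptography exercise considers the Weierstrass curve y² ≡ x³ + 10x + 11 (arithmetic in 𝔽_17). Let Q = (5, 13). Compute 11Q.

(4, 8)

Repeated addition: build up to 11Q.
2Q: tangent at (5, 13): λ = (3·5² + 10)/(2·13) ≡ 0/9. 9⁻¹ ≡ 2 (mod 17) since 9·2 = 18 ≡ 1, so λ ≡ 0·2 ≡ 0.
  x = λ² - 5 - 5 = 0 - 10 ≡ 7; y = λ·(5 - 7) - 13 ≡ 4. → (7, 4)
3Q: (7, 4) + (5, 13). λ = (13 - 4)/(5 - 7) ≡ 9/15 mod 17. 15⁻¹ ≡ 8 (mod 17) since 15·8 = 120 ≡ 1, so λ ≡ 4.
  x = λ² - 7 - 5 = 16 - 12 ≡ 4; y = λ·(7 - 4) - 4 ≡ 8. → (4, 8)
4Q: (4, 8) + (5, 13). λ = (13 - 8)/(5 - 4) ≡ 5/1 mod 17. 1⁻¹ ≡ 1 (mod 17) since 1·1 = 1 ≡ 1, so λ ≡ 5.
  x = λ² - 4 - 5 = 25 - 9 ≡ 16; y = λ·(4 - 16) - 8 ≡ 0. → (16, 0)
5Q: (16, 0) + (5, 13). λ = (13 - 0)/(5 - 16) ≡ 13/6 mod 17. 6⁻¹ ≡ 3 (mod 17) since 6·3 = 18 ≡ 1, so λ ≡ 5.
  x = λ² - 16 - 5 = 25 - 21 ≡ 4; y = λ·(16 - 4) - 0 ≡ 9. → (4, 9)
6Q: (4, 9) + (5, 13). λ = (13 - 9)/(5 - 4) ≡ 4/1 mod 17. 1⁻¹ ≡ 1 (mod 17) since 1·1 = 1 ≡ 1, so λ ≡ 4.
  x = λ² - 4 - 5 = 16 - 9 ≡ 7; y = λ·(4 - 7) - 9 ≡ 13. → (7, 13)
7Q: (7, 13) + (5, 13). λ = (13 - 13)/(5 - 7) ≡ 0/15 mod 17. 15⁻¹ ≡ 8 (mod 17), so λ ≡ 0.
  x = λ² - 7 - 5 = 0 - 12 ≡ 5; y = λ·(7 - 5) - 13 ≡ 4. → (5, 4)
8Q: (5, 4) + (5, 13): same x and y₁ ≡ -y₂, so the sum is O.
9Q: O + (5, 13) = (5, 13) (identity).
10Q: tangent at (5, 13): λ = (3·5² + 10)/(2·13) ≡ 0/9. 9⁻¹ ≡ 2 (mod 17), so λ ≡ 0·2 ≡ 0.
  x = λ² - 5 - 5 = 0 - 10 ≡ 7; y = λ·(5 - 7) - 13 ≡ 4. → (7, 4)
11Q: (7, 4) + (5, 13). λ = (13 - 4)/(5 - 7) ≡ 9/15 mod 17. 15⁻¹ ≡ 8 (mod 17) since 15·8 = 120 ≡ 1, so λ ≡ 4.
  x = λ² - 7 - 5 = 16 - 12 ≡ 4; y = λ·(7 - 4) - 4 ≡ 8. → (4, 8)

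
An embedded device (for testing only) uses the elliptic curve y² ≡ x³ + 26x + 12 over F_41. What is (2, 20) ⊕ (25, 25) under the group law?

(2, 20) + (25, 25). λ = (25 - 20)/(25 - 2) ≡ 5/23 mod 41. 23⁻¹ ≡ 25 (mod 41) since 23·25 = 575 ≡ 1, so λ ≡ 2.
  x = λ² - 2 - 25 = 4 - 27 ≡ 18; y = λ·(2 - 18) - 20 ≡ 30. → (18, 30)

(18, 30)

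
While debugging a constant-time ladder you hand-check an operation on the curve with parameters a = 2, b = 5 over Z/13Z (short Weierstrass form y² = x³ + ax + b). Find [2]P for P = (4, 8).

(4, 5)

tangent at (4, 8): λ = (3·4² + 2)/(2·8) ≡ 11/3. 3⁻¹ ≡ 9 (mod 13), so λ ≡ 11·9 ≡ 8.
  x = λ² - 4 - 4 = 64 - 8 ≡ 4; y = λ·(4 - 4) - 8 ≡ 5. → (4, 5)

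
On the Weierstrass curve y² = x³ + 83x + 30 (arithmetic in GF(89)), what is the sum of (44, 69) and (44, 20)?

The two points share x = 44 and their y-coordinates satisfy 69 + 20 ≡ 0 (mod 89), so they are inverses. Their sum is ∞.

O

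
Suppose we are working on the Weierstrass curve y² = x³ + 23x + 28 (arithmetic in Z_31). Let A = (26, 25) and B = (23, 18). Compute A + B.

(26, 25) + (23, 18). λ = (18 - 25)/(23 - 26) ≡ 24/28 mod 31. 28⁻¹ ≡ 10 (mod 31) since 28·10 = 280 ≡ 1, so λ ≡ 23.
  x = λ² - 26 - 23 = 529 - 49 ≡ 15; y = λ·(26 - 15) - 25 ≡ 11. → (15, 11)

(15, 11)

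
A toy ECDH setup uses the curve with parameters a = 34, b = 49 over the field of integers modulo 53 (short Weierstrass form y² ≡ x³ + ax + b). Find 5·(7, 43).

Write Q = (7, 43).
Double-and-add on 5 = (101)₂. Start with Q = (7, 43) for the leading 1-bit.
double: tangent at (7, 43): λ = (3·7² + 34)/(2·43) ≡ 22/33. 33⁻¹ ≡ 45 (mod 53), so λ ≡ 22·45 ≡ 36.
  x = λ² - 7 - 7 = 1296 - 14 ≡ 10; y = λ·(7 - 10) - 43 ≡ 8. → (10, 8)
double: tangent at (10, 8): λ = (3·10² + 34)/(2·8) ≡ 16/16. 16⁻¹ ≡ 10 (mod 53), so λ ≡ 16·10 ≡ 1.
  x = λ² - 10 - 10 = 1 - 20 ≡ 34; y = λ·(10 - 34) - 8 ≡ 21. → (34, 21)
add Q: (34, 21) + (7, 43). λ = (43 - 21)/(7 - 34) ≡ 22/26 mod 53. 26⁻¹ ≡ 51 (mod 53), so λ ≡ 9.
  x = λ² - 34 - 7 = 81 - 41 ≡ 40; y = λ·(34 - 40) - 21 ≡ 31. → (40, 31)

(40, 31)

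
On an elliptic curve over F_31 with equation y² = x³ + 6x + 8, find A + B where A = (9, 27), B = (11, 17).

(5, 15)

(9, 27) + (11, 17). λ = (17 - 27)/(11 - 9) ≡ 21/2 mod 31. 2⁻¹ ≡ 16 (mod 31) since 2·16 = 32 ≡ 1, so λ ≡ 26.
  x = λ² - 9 - 11 = 676 - 20 ≡ 5; y = λ·(9 - 5) - 27 ≡ 15. → (5, 15)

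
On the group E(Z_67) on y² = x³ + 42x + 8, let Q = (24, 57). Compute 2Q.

(29, 17)

tangent at (24, 57): λ = (3·24² + 42)/(2·57) ≡ 28/47. 47⁻¹ ≡ 10 (mod 67), so λ ≡ 28·10 ≡ 12.
  x = λ² - 24 - 24 = 144 - 48 ≡ 29; y = λ·(24 - 29) - 57 ≡ 17. → (29, 17)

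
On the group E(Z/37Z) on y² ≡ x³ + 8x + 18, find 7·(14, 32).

Write G = (14, 32).
Double-and-add on 7 = (111)₂. Start with G = (14, 32) for the leading 1-bit.
double: tangent at (14, 32): λ = (3·14² + 8)/(2·32) ≡ 4/27. 27⁻¹ ≡ 11 (mod 37) since 27·11 = 297 ≡ 1, so λ ≡ 4·11 ≡ 7.
  x = λ² - 14 - 14 = 49 - 28 ≡ 21; y = λ·(14 - 21) - 32 ≡ 30. → (21, 30)
add G: (21, 30) + (14, 32). λ = (32 - 30)/(14 - 21) ≡ 2/30 mod 37. 30⁻¹ ≡ 21 (mod 37), so λ ≡ 5.
  x = λ² - 21 - 14 = 25 - 35 ≡ 27; y = λ·(21 - 27) - 30 ≡ 14. → (27, 14)
double: tangent at (27, 14): λ = (3·27² + 8)/(2·14) ≡ 12/28. 28⁻¹ ≡ 4 (mod 37) since 28·4 = 112 ≡ 1, so λ ≡ 12·4 ≡ 11.
  x = λ² - 27 - 27 = 121 - 54 ≡ 30; y = λ·(27 - 30) - 14 ≡ 27. → (30, 27)
add G: (30, 27) + (14, 32). λ = (32 - 27)/(14 - 30) ≡ 5/21 mod 37. 21⁻¹ ≡ 30 (mod 37), so λ ≡ 2.
  x = λ² - 30 - 14 = 4 - 44 ≡ 34; y = λ·(30 - 34) - 27 ≡ 2. → (34, 2)

(34, 2)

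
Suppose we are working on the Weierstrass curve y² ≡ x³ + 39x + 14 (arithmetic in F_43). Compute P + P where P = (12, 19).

tangent at (12, 19): λ = (3·12² + 39)/(2·19) ≡ 41/38. 38⁻¹ ≡ 17 (mod 43), so λ ≡ 41·17 ≡ 9.
  x = λ² - 12 - 12 = 81 - 24 ≡ 14; y = λ·(12 - 14) - 19 ≡ 6. → (14, 6)

(14, 6)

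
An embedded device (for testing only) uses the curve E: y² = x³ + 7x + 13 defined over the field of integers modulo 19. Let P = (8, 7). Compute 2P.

(7, 14)

tangent at (8, 7): λ = (3·8² + 7)/(2·7) ≡ 9/14. 14⁻¹ ≡ 15 (mod 19) since 14·15 = 210 ≡ 1, so λ ≡ 9·15 ≡ 2.
  x = λ² - 8 - 8 = 4 - 16 ≡ 7; y = λ·(8 - 7) - 7 ≡ 14. → (7, 14)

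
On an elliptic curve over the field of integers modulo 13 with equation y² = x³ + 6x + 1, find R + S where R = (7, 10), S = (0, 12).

(7, 10) + (0, 12). λ = (12 - 10)/(0 - 7) ≡ 2/6 mod 13. 6⁻¹ ≡ 11 (mod 13), so λ ≡ 9.
  x = λ² - 7 - 0 = 81 - 7 ≡ 9; y = λ·(7 - 9) - 10 ≡ 11. → (9, 11)

(9, 11)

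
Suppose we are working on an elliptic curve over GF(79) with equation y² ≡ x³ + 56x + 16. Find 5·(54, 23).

Write Q = (54, 23).
Double-and-add on 5 = (101)₂. Start with Q = (54, 23) for the leading 1-bit.
double: tangent at (54, 23): λ = (3·54² + 56)/(2·23) ≡ 35/46. 46⁻¹ ≡ 67 (mod 79), so λ ≡ 35·67 ≡ 54.
  x = λ² - 54 - 54 = 2916 - 108 ≡ 43; y = λ·(54 - 43) - 23 ≡ 18. → (43, 18)
double: tangent at (43, 18): λ = (3·43² + 56)/(2·18) ≡ 73/36. 36⁻¹ ≡ 11 (mod 79), so λ ≡ 73·11 ≡ 13.
  x = λ² - 43 - 43 = 169 - 86 ≡ 4; y = λ·(43 - 4) - 18 ≡ 15. → (4, 15)
add Q: (4, 15) + (54, 23). λ = (23 - 15)/(54 - 4) ≡ 8/50 mod 79. 50⁻¹ ≡ 49 (mod 79), so λ ≡ 76.
  x = λ² - 4 - 54 = 5776 - 58 ≡ 30; y = λ·(4 - 30) - 15 ≡ 63. → (30, 63)

(30, 63)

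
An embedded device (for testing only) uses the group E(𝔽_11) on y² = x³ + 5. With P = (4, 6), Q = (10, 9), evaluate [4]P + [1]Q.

First 4P:
Repeated addition: build up to 4P.
2P: tangent at (4, 6): λ = (3·4² + 0)/(2·6) ≡ 4/1. 1⁻¹ ≡ 1 (mod 11), so λ ≡ 4·1 ≡ 4.
  x = λ² - 4 - 4 = 16 - 8 ≡ 8; y = λ·(4 - 8) - 6 ≡ 0. → (8, 0)
3P: (8, 0) + (4, 6). λ = (6 - 0)/(4 - 8) ≡ 6/7 mod 11. 7⁻¹ ≡ 8 (mod 11) since 7·8 = 56 ≡ 1, so λ ≡ 4.
  x = λ² - 8 - 4 = 16 - 12 ≡ 4; y = λ·(8 - 4) - 0 ≡ 5. → (4, 5)
4P: (4, 5) + (4, 6): same x and y₁ ≡ -y₂, so the sum is 𝒪.
4P = 𝒪.
Finally 4P + Q:
𝒪 + (10, 9) = (10, 9) (identity).

(10, 9)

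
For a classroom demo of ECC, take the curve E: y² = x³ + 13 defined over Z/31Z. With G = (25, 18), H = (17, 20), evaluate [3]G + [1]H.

(13, 28)

First 3G:
Repeated addition: build up to 3G.
2G: tangent at (25, 18): λ = (3·25² + 0)/(2·18) ≡ 15/5. 5⁻¹ ≡ 25 (mod 31), so λ ≡ 15·25 ≡ 3.
  x = λ² - 25 - 25 = 9 - 50 ≡ 21; y = λ·(25 - 21) - 18 ≡ 25. → (21, 25)
3G: (21, 25) + (25, 18). λ = (18 - 25)/(25 - 21) ≡ 24/4 mod 31. 4⁻¹ ≡ 8 (mod 31), so λ ≡ 6.
  x = λ² - 21 - 25 = 36 - 46 ≡ 21; y = λ·(21 - 21) - 25 ≡ 6. → (21, 6)
3G = (21, 6).
Finally 3G + H:
(21, 6) + (17, 20). λ = (20 - 6)/(17 - 21) ≡ 14/27 mod 31. 27⁻¹ ≡ 23 (mod 31), so λ ≡ 12.
  x = λ² - 21 - 17 = 144 - 38 ≡ 13; y = λ·(21 - 13) - 6 ≡ 28. → (13, 28)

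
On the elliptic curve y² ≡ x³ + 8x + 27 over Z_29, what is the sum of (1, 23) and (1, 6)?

The two points share x = 1 and their y-coordinates satisfy 23 + 6 ≡ 0 (mod 29), so they are inverses. Their sum is the point at infinity.

O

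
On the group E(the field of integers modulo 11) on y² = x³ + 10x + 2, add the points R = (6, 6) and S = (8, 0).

(6, 5)

(6, 6) + (8, 0). λ = (0 - 6)/(8 - 6) ≡ 5/2 mod 11. 2⁻¹ ≡ 6 (mod 11), so λ ≡ 8.
  x = λ² - 6 - 8 = 64 - 14 ≡ 6; y = λ·(6 - 6) - 6 ≡ 5. → (6, 5)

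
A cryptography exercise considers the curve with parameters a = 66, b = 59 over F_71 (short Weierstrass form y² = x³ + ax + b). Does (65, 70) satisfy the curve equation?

no

y² = 70² ≡ 1; x³ + 66x + 59 = 278974 ≡ 15 (mod 71). 1 ≠ 15.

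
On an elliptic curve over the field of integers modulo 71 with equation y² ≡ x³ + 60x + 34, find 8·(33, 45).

(15, 7)

Write Q = (33, 45).
Double-and-add on 8 = (1000)₂. Start with Q = (33, 45) for the leading 1-bit.
double: tangent at (33, 45): λ = (3·33² + 60)/(2·45) ≡ 61/19. 19⁻¹ ≡ 15 (mod 71) since 19·15 = 285 ≡ 1, so λ ≡ 61·15 ≡ 63.
  x = λ² - 33 - 33 = 3969 - 66 ≡ 69; y = λ·(33 - 69) - 45 ≡ 30. → (69, 30)
double: tangent at (69, 30): λ = (3·69² + 60)/(2·30) ≡ 1/60. 60⁻¹ ≡ 58 (mod 71) since 60·58 = 3480 ≡ 1, so λ ≡ 1·58 ≡ 58.
  x = λ² - 69 - 69 = 3364 - 138 ≡ 31; y = λ·(69 - 31) - 30 ≡ 44. → (31, 44)
double: tangent at (31, 44): λ = (3·31² + 60)/(2·44) ≡ 32/17. 17⁻¹ ≡ 46 (mod 71) since 17·46 = 782 ≡ 1, so λ ≡ 32·46 ≡ 52.
  x = λ² - 31 - 31 = 2704 - 62 ≡ 15; y = λ·(31 - 15) - 44 ≡ 7. → (15, 7)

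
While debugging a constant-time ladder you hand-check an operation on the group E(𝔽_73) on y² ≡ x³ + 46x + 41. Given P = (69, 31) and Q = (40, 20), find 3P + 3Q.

First 3P:
Repeated addition: build up to 3P.
2P: tangent at (69, 31): λ = (3·69² + 46)/(2·31) ≡ 21/62. 62⁻¹ ≡ 53 (mod 73), so λ ≡ 21·53 ≡ 18.
  x = λ² - 69 - 69 = 324 - 138 ≡ 40; y = λ·(69 - 40) - 31 ≡ 53. → (40, 53)
3P: (40, 53) + (69, 31). λ = (31 - 53)/(69 - 40) ≡ 51/29 mod 73. 29⁻¹ ≡ 68 (mod 73) since 29·68 = 1972 ≡ 1, so λ ≡ 37.
  x = λ² - 40 - 69 = 1369 - 109 ≡ 19; y = λ·(40 - 19) - 53 ≡ 67. → (19, 67)
3P = (19, 67).
Next 3Q:
Repeated addition: build up to 3Q.
2Q: tangent at (40, 20): λ = (3·40² + 46)/(2·20) ≡ 28/40. 40⁻¹ ≡ 42 (mod 73), so λ ≡ 28·42 ≡ 8.
  x = λ² - 40 - 40 = 64 - 80 ≡ 57; y = λ·(40 - 57) - 20 ≡ 63. → (57, 63)
3Q: (57, 63) + (40, 20). λ = (20 - 63)/(40 - 57) ≡ 30/56 mod 73. 56⁻¹ ≡ 30 (mod 73) since 56·30 = 1680 ≡ 1, so λ ≡ 24.
  x = λ² - 57 - 40 = 576 - 97 ≡ 41; y = λ·(57 - 41) - 63 ≡ 29. → (41, 29)
3Q = (41, 29).
Finally 3P + 3Q:
(19, 67) + (41, 29). λ = (29 - 67)/(41 - 19) ≡ 35/22 mod 73. 22⁻¹ ≡ 10 (mod 73), so λ ≡ 58.
  x = λ² - 19 - 41 = 3364 - 60 ≡ 19; y = λ·(19 - 19) - 67 ≡ 6. → (19, 6)

(19, 6)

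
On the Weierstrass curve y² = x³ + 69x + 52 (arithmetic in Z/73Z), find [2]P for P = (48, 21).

tangent at (48, 21): λ = (3·48² + 69)/(2·21) ≡ 46/42. 42⁻¹ ≡ 40 (mod 73), so λ ≡ 46·40 ≡ 15.
  x = λ² - 48 - 48 = 225 - 96 ≡ 56; y = λ·(48 - 56) - 21 ≡ 5. → (56, 5)

(56, 5)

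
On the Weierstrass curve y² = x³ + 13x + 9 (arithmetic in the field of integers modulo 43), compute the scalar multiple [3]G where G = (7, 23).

(7, 20)

Repeated addition: build up to 3G.
2G: tangent at (7, 23): λ = (3·7² + 13)/(2·23) ≡ 31/3. 3⁻¹ ≡ 29 (mod 43), so λ ≡ 31·29 ≡ 39.
  x = λ² - 7 - 7 = 1521 - 14 ≡ 2; y = λ·(7 - 2) - 23 ≡ 0. → (2, 0)
3G: (2, 0) + (7, 23). λ = (23 - 0)/(7 - 2) ≡ 23/5 mod 43. 5⁻¹ ≡ 26 (mod 43), so λ ≡ 39.
  x = λ² - 2 - 7 = 1521 - 9 ≡ 7; y = λ·(2 - 7) - 0 ≡ 20. → (7, 20)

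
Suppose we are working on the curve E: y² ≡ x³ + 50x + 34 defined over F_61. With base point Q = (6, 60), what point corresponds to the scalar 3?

Repeated addition: build up to 3Q.
2Q: tangent at (6, 60): λ = (3·6² + 50)/(2·60) ≡ 36/59. 59⁻¹ ≡ 30 (mod 61) since 59·30 = 1770 ≡ 1, so λ ≡ 36·30 ≡ 43.
  x = λ² - 6 - 6 = 1849 - 12 ≡ 7; y = λ·(6 - 7) - 60 ≡ 19. → (7, 19)
3Q: (7, 19) + (6, 60). λ = (60 - 19)/(6 - 7) ≡ 41/60 mod 61. 60⁻¹ ≡ 60 (mod 61), so λ ≡ 20.
  x = λ² - 7 - 6 = 400 - 13 ≡ 21; y = λ·(7 - 21) - 19 ≡ 6. → (21, 6)

(21, 6)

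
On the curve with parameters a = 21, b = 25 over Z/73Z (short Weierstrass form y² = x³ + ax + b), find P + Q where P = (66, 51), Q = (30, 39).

(42, 30)

(66, 51) + (30, 39). λ = (39 - 51)/(30 - 66) ≡ 61/37 mod 73. 37⁻¹ ≡ 2 (mod 73), so λ ≡ 49.
  x = λ² - 66 - 30 = 2401 - 96 ≡ 42; y = λ·(66 - 42) - 51 ≡ 30. → (42, 30)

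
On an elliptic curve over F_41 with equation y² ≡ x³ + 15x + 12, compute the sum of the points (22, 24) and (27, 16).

(22, 24) + (27, 16). λ = (16 - 24)/(27 - 22) ≡ 33/5 mod 41. 5⁻¹ ≡ 33 (mod 41), so λ ≡ 23.
  x = λ² - 22 - 27 = 529 - 49 ≡ 29; y = λ·(22 - 29) - 24 ≡ 20. → (29, 20)

(29, 20)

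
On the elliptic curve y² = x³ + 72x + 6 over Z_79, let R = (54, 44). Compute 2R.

tangent at (54, 44): λ = (3·54² + 72)/(2·44) ≡ 51/9. 9⁻¹ ≡ 44 (mod 79) since 9·44 = 396 ≡ 1, so λ ≡ 51·44 ≡ 32.
  x = λ² - 54 - 54 = 1024 - 108 ≡ 47; y = λ·(54 - 47) - 44 ≡ 22. → (47, 22)

(47, 22)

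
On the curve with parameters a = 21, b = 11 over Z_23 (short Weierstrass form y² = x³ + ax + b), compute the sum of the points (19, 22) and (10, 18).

(3, 3)

(19, 22) + (10, 18). λ = (18 - 22)/(10 - 19) ≡ 19/14 mod 23. 14⁻¹ ≡ 5 (mod 23) since 14·5 = 70 ≡ 1, so λ ≡ 3.
  x = λ² - 19 - 10 = 9 - 29 ≡ 3; y = λ·(19 - 3) - 22 ≡ 3. → (3, 3)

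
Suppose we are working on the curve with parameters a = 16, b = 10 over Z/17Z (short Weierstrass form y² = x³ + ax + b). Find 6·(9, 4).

Write G = (9, 4).
Double-and-add on 6 = (110)₂. Start with G = (9, 4) for the leading 1-bit.
double: tangent at (9, 4): λ = (3·9² + 16)/(2·4) ≡ 4/8. 8⁻¹ ≡ 15 (mod 17) since 8·15 = 120 ≡ 1, so λ ≡ 4·15 ≡ 9.
  x = λ² - 9 - 9 = 81 - 18 ≡ 12; y = λ·(9 - 12) - 4 ≡ 3. → (12, 3)
add G: (12, 3) + (9, 4). λ = (4 - 3)/(9 - 12) ≡ 1/14 mod 17. 14⁻¹ ≡ 11 (mod 17), so λ ≡ 11.
  x = λ² - 12 - 9 = 121 - 21 ≡ 15; y = λ·(12 - 15) - 3 ≡ 15. → (15, 15)
double: tangent at (15, 15): λ = (3·15² + 16)/(2·15) ≡ 11/13. 13⁻¹ ≡ 4 (mod 17), so λ ≡ 11·4 ≡ 10.
  x = λ² - 15 - 15 = 100 - 30 ≡ 2; y = λ·(15 - 2) - 15 ≡ 13. → (2, 13)

(2, 13)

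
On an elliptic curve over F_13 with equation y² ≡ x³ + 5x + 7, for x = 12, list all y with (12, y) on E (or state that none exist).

x³ + 5x + 7 = 1795 ≡ 1 (mod 13).
Square roots of 1 mod 13: 1 and 12 (since 1² = 1 ≡ 1).

1, 12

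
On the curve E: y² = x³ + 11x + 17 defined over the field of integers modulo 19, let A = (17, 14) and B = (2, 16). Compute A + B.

(5, 11)

(17, 14) + (2, 16). λ = (16 - 14)/(2 - 17) ≡ 2/4 mod 19. 4⁻¹ ≡ 5 (mod 19), so λ ≡ 10.
  x = λ² - 17 - 2 = 100 - 19 ≡ 5; y = λ·(17 - 5) - 14 ≡ 11. → (5, 11)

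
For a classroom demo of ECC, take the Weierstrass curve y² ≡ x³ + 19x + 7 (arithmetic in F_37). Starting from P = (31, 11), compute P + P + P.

(11, 20)

Repeated addition: build up to 3P.
2P: tangent at (31, 11): λ = (3·31² + 19)/(2·11) ≡ 16/22. 22⁻¹ ≡ 32 (mod 37), so λ ≡ 16·32 ≡ 31.
  x = λ² - 31 - 31 = 961 - 62 ≡ 11; y = λ·(31 - 11) - 11 ≡ 17. → (11, 17)
3P: (11, 17) + (31, 11). λ = (11 - 17)/(31 - 11) ≡ 31/20 mod 37. 20⁻¹ ≡ 13 (mod 37), so λ ≡ 33.
  x = λ² - 11 - 31 = 1089 - 42 ≡ 11; y = λ·(11 - 11) - 17 ≡ 20. → (11, 20)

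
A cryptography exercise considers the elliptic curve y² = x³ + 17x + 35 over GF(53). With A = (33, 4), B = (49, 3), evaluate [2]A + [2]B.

(16, 2)

First 2A:
Repeated addition: build up to 2A.
2A: tangent at (33, 4): λ = (3·33² + 17)/(2·4) ≡ 51/8. 8⁻¹ ≡ 20 (mod 53), so λ ≡ 51·20 ≡ 13.
  x = λ² - 33 - 33 = 169 - 66 ≡ 50; y = λ·(33 - 50) - 4 ≡ 40. → (50, 40)
2A = (50, 40).
Next 2B:
Repeated addition: build up to 2B.
2B: tangent at (49, 3): λ = (3·49² + 17)/(2·3) ≡ 12/6. 6⁻¹ ≡ 9 (mod 53), so λ ≡ 12·9 ≡ 2.
  x = λ² - 49 - 49 = 4 - 98 ≡ 12; y = λ·(49 - 12) - 3 ≡ 18. → (12, 18)
2B = (12, 18).
Finally 2A + 2B:
(50, 40) + (12, 18). λ = (18 - 40)/(12 - 50) ≡ 31/15 mod 53. 15⁻¹ ≡ 46 (mod 53), so λ ≡ 48.
  x = λ² - 50 - 12 = 2304 - 62 ≡ 16; y = λ·(50 - 16) - 40 ≡ 2. → (16, 2)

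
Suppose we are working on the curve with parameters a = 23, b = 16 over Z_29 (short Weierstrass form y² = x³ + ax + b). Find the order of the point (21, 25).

2P: tangent at (21, 25): λ = (3·21² + 23)/(2·25) ≡ 12/21. 21⁻¹ ≡ 18 (mod 29), so λ ≡ 12·18 ≡ 13.
  x = λ² - 21 - 21 = 169 - 42 ≡ 11; y = λ·(21 - 11) - 25 ≡ 18. → (11, 18)
3P: (11, 18) + (21, 25). λ = (25 - 18)/(21 - 11) ≡ 7/10 mod 29. 10⁻¹ ≡ 3 (mod 29), so λ ≡ 21.
  x = λ² - 11 - 21 = 441 - 32 ≡ 3; y = λ·(11 - 3) - 18 ≡ 5. → (3, 5)
4P: (3, 5) + (21, 25). λ = (25 - 5)/(21 - 3) ≡ 20/18 mod 29. 18⁻¹ ≡ 21 (mod 29), so λ ≡ 14.
  x = λ² - 3 - 21 = 196 - 24 ≡ 27; y = λ·(3 - 27) - 5 ≡ 7. → (27, 7)
5P: (27, 7) + (21, 25). λ = (25 - 7)/(21 - 27) ≡ 18/23 mod 29. 23⁻¹ ≡ 24 (mod 29) since 23·24 = 552 ≡ 1, so λ ≡ 26.
  x = λ² - 27 - 21 = 676 - 48 ≡ 19; y = λ·(27 - 19) - 7 ≡ 27. → (19, 27)
6P: (19, 27) + (21, 25). λ = (25 - 27)/(21 - 19) ≡ 27/2 mod 29. 2⁻¹ ≡ 15 (mod 29), so λ ≡ 28.
  x = λ² - 19 - 21 = 784 - 40 ≡ 19; y = λ·(19 - 19) - 27 ≡ 2. → (19, 2)
7P: (19, 2) + (21, 25). λ = (25 - 2)/(21 - 19) ≡ 23/2 mod 29. 2⁻¹ ≡ 15 (mod 29), so λ ≡ 26.
  x = λ² - 19 - 21 = 676 - 40 ≡ 27; y = λ·(19 - 27) - 2 ≡ 22. → (27, 22)
8P: (27, 22) + (21, 25). λ = (25 - 22)/(21 - 27) ≡ 3/23 mod 29. 23⁻¹ ≡ 24 (mod 29), so λ ≡ 14.
  x = λ² - 27 - 21 = 196 - 48 ≡ 3; y = λ·(27 - 3) - 22 ≡ 24. → (3, 24)
9P: (3, 24) + (21, 25). λ = (25 - 24)/(21 - 3) ≡ 1/18 mod 29. 18⁻¹ ≡ 21 (mod 29), so λ ≡ 21.
  x = λ² - 3 - 21 = 441 - 24 ≡ 11; y = λ·(3 - 11) - 24 ≡ 11. → (11, 11)
10P: (11, 11) + (21, 25). λ = (25 - 11)/(21 - 11) ≡ 14/10 mod 29. 10⁻¹ ≡ 3 (mod 29), so λ ≡ 13.
  x = λ² - 11 - 21 = 169 - 32 ≡ 21; y = λ·(11 - 21) - 11 ≡ 4. → (21, 4)
11P: (21, 4) + (21, 25): same x and y₁ ≡ -y₂, so the sum is 𝒪.
11P = 𝒪, so the order is 11.

11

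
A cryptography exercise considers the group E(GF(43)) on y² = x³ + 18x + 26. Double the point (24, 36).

tangent at (24, 36): λ = (3·24² + 18)/(2·36) ≡ 26/29. 29⁻¹ ≡ 3 (mod 43), so λ ≡ 26·3 ≡ 35.
  x = λ² - 24 - 24 = 1225 - 48 ≡ 16; y = λ·(24 - 16) - 36 ≡ 29. → (16, 29)

(16, 29)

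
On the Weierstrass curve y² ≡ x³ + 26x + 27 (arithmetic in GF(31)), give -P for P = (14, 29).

(14, 2)

-(14, 29) = (14, -29 mod 31) = (14, 2).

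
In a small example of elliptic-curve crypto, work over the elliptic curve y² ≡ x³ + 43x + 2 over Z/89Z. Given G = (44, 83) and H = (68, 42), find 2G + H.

First 2G:
Repeated addition: build up to 2G.
2G: tangent at (44, 83): λ = (3·44² + 43)/(2·83) ≡ 66/77. 77⁻¹ ≡ 37 (mod 89), so λ ≡ 66·37 ≡ 39.
  x = λ² - 44 - 44 = 1521 - 88 ≡ 9; y = λ·(44 - 9) - 83 ≡ 36. → (9, 36)
2G = (9, 36).
Finally 2G + H:
(9, 36) + (68, 42). λ = (42 - 36)/(68 - 9) ≡ 6/59 mod 89. 59⁻¹ ≡ 86 (mod 89), so λ ≡ 71.
  x = λ² - 9 - 68 = 5041 - 77 ≡ 69; y = λ·(9 - 69) - 36 ≡ 65. → (69, 65)

(69, 65)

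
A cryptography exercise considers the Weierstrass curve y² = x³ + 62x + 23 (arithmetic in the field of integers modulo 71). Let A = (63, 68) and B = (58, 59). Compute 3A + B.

First 3A:
Repeated addition: build up to 3A.
2A: tangent at (63, 68): λ = (3·63² + 62)/(2·68) ≡ 41/65. 65⁻¹ ≡ 59 (mod 71) since 65·59 = 3835 ≡ 1, so λ ≡ 41·59 ≡ 5.
  x = λ² - 63 - 63 = 25 - 126 ≡ 41; y = λ·(63 - 41) - 68 ≡ 42. → (41, 42)
3A: (41, 42) + (63, 68). λ = (68 - 42)/(63 - 41) ≡ 26/22 mod 71. 22⁻¹ ≡ 42 (mod 71), so λ ≡ 27.
  x = λ² - 41 - 63 = 729 - 104 ≡ 57; y = λ·(41 - 57) - 42 ≡ 23. → (57, 23)
3A = (57, 23).
Finally 3A + B:
(57, 23) + (58, 59). λ = (59 - 23)/(58 - 57) ≡ 36/1 mod 71. 1⁻¹ ≡ 1 (mod 71), so λ ≡ 36.
  x = λ² - 57 - 58 = 1296 - 115 ≡ 45; y = λ·(57 - 45) - 23 ≡ 54. → (45, 54)

(45, 54)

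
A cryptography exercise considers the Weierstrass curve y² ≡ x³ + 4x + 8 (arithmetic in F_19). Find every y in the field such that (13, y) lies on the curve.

x³ + 4x + 8 = 2257 ≡ 15 (mod 19).
15 is a non-residue mod 19; no y exists.

none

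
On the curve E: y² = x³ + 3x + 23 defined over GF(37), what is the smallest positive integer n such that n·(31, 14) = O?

2P: tangent at (31, 14): λ = (3·31² + 3)/(2·14) ≡ 0/28. 28⁻¹ ≡ 4 (mod 37) since 28·4 = 112 ≡ 1, so λ ≡ 0·4 ≡ 0.
  x = λ² - 31 - 31 = 0 - 62 ≡ 12; y = λ·(31 - 12) - 14 ≡ 23. → (12, 23)
3P: (12, 23) + (31, 14). λ = (14 - 23)/(31 - 12) ≡ 28/19 mod 37. 19⁻¹ ≡ 2 (mod 37) since 19·2 = 38 ≡ 1, so λ ≡ 19.
  x = λ² - 12 - 31 = 361 - 43 ≡ 22; y = λ·(12 - 22) - 23 ≡ 9. → (22, 9)
4P: (22, 9) + (31, 14). λ = (14 - 9)/(31 - 22) ≡ 5/9 mod 37. 9⁻¹ ≡ 33 (mod 37), so λ ≡ 17.
  x = λ² - 22 - 31 = 289 - 53 ≡ 14; y = λ·(22 - 14) - 9 ≡ 16. → (14, 16)
5P: (14, 16) + (31, 14). λ = (14 - 16)/(31 - 14) ≡ 35/17 mod 37. 17⁻¹ ≡ 24 (mod 37), so λ ≡ 26.
  x = λ² - 14 - 31 = 676 - 45 ≡ 2; y = λ·(14 - 2) - 16 ≡ 0. → (2, 0)
6P: (2, 0) + (31, 14). λ = (14 - 0)/(31 - 2) ≡ 14/29 mod 37. 29⁻¹ ≡ 23 (mod 37) since 29·23 = 667 ≡ 1, so λ ≡ 26.
  x = λ² - 2 - 31 = 676 - 33 ≡ 14; y = λ·(2 - 14) - 0 ≡ 21. → (14, 21)
7P: (14, 21) + (31, 14). λ = (14 - 21)/(31 - 14) ≡ 30/17 mod 37. 17⁻¹ ≡ 24 (mod 37), so λ ≡ 17.
  x = λ² - 14 - 31 = 289 - 45 ≡ 22; y = λ·(14 - 22) - 21 ≡ 28. → (22, 28)
8P: (22, 28) + (31, 14). λ = (14 - 28)/(31 - 22) ≡ 23/9 mod 37. 9⁻¹ ≡ 33 (mod 37) since 9·33 = 297 ≡ 1, so λ ≡ 19.
  x = λ² - 22 - 31 = 361 - 53 ≡ 12; y = λ·(22 - 12) - 28 ≡ 14. → (12, 14)
9P: (12, 14) + (31, 14). λ = (14 - 14)/(31 - 12) ≡ 0/19 mod 37. 19⁻¹ ≡ 2 (mod 37), so λ ≡ 0.
  x = λ² - 12 - 31 = 0 - 43 ≡ 31; y = λ·(12 - 31) - 14 ≡ 23. → (31, 23)
10P: (31, 23) + (31, 14): same x and y₁ ≡ -y₂, so the sum is O.
10P = O, so the order is 10.

10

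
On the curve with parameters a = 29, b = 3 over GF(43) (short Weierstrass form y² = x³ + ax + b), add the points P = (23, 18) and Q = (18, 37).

(13, 30)

(23, 18) + (18, 37). λ = (37 - 18)/(18 - 23) ≡ 19/38 mod 43. 38⁻¹ ≡ 17 (mod 43), so λ ≡ 22.
  x = λ² - 23 - 18 = 484 - 41 ≡ 13; y = λ·(23 - 13) - 18 ≡ 30. → (13, 30)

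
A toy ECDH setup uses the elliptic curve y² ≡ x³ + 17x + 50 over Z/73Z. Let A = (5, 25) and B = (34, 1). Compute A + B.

(5, 25) + (34, 1). λ = (1 - 25)/(34 - 5) ≡ 49/29 mod 73. 29⁻¹ ≡ 68 (mod 73), so λ ≡ 47.
  x = λ² - 5 - 34 = 2209 - 39 ≡ 53; y = λ·(5 - 53) - 25 ≡ 55. → (53, 55)

(53, 55)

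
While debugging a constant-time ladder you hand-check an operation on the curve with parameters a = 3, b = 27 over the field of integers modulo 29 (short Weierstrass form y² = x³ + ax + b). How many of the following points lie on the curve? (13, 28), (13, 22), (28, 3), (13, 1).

(13, 28): 28² ≡ 1, rhs ≡ 1 → on.
(13, 22): 22² ≡ 20, rhs ≡ 1 → off.
(28, 3): 3² ≡ 9, rhs ≡ 23 → off.
(13, 1): 1² ≡ 1, rhs ≡ 1 → on.

2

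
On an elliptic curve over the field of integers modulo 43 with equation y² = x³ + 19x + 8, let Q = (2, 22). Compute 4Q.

O

Double-and-add on 4 = (100)₂. Start with Q = (2, 22) for the leading 1-bit.
double: tangent at (2, 22): λ = (3·2² + 19)/(2·22) ≡ 31/1. 1⁻¹ ≡ 1 (mod 43) since 1·1 = 1 ≡ 1, so λ ≡ 31·1 ≡ 31.
  x = λ² - 2 - 2 = 961 - 4 ≡ 11; y = λ·(2 - 11) - 22 ≡ 0. → (11, 0)
double: (11, 0) + (11, 0): same x and y₁ ≡ -y₂, so the sum is O.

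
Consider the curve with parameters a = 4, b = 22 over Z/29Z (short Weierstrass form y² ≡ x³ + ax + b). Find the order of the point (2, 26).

8

2P: tangent at (2, 26): λ = (3·2² + 4)/(2·26) ≡ 16/23. 23⁻¹ ≡ 24 (mod 29), so λ ≡ 16·24 ≡ 7.
  x = λ² - 2 - 2 = 49 - 4 ≡ 16; y = λ·(2 - 16) - 26 ≡ 21. → (16, 21)
3P: (16, 21) + (2, 26). λ = (26 - 21)/(2 - 16) ≡ 5/15 mod 29. 15⁻¹ ≡ 2 (mod 29), so λ ≡ 10.
  x = λ² - 16 - 2 = 100 - 18 ≡ 24; y = λ·(16 - 24) - 21 ≡ 15. → (24, 15)
4P: (24, 15) + (2, 26). λ = (26 - 15)/(2 - 24) ≡ 11/7 mod 29. 7⁻¹ ≡ 25 (mod 29), so λ ≡ 14.
  x = λ² - 24 - 2 = 196 - 26 ≡ 25; y = λ·(24 - 25) - 15 ≡ 0. → (25, 0)
5P: (25, 0) + (2, 26). λ = (26 - 0)/(2 - 25) ≡ 26/6 mod 29. 6⁻¹ ≡ 5 (mod 29) since 6·5 = 30 ≡ 1, so λ ≡ 14.
  x = λ² - 25 - 2 = 196 - 27 ≡ 24; y = λ·(25 - 24) - 0 ≡ 14. → (24, 14)
6P: (24, 14) + (2, 26). λ = (26 - 14)/(2 - 24) ≡ 12/7 mod 29. 7⁻¹ ≡ 25 (mod 29), so λ ≡ 10.
  x = λ² - 24 - 2 = 100 - 26 ≡ 16; y = λ·(24 - 16) - 14 ≡ 8. → (16, 8)
7P: (16, 8) + (2, 26). λ = (26 - 8)/(2 - 16) ≡ 18/15 mod 29. 15⁻¹ ≡ 2 (mod 29), so λ ≡ 7.
  x = λ² - 16 - 2 = 49 - 18 ≡ 2; y = λ·(16 - 2) - 8 ≡ 3. → (2, 3)
8P: (2, 3) + (2, 26): same x and y₁ ≡ -y₂, so the sum is the point at infinity.
8P = the point at infinity, so the order is 8.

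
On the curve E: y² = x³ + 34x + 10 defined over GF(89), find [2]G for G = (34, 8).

(55, 57)

tangent at (34, 8): λ = (3·34² + 34)/(2·8) ≡ 31/16. 16⁻¹ ≡ 39 (mod 89) since 16·39 = 624 ≡ 1, so λ ≡ 31·39 ≡ 52.
  x = λ² - 34 - 34 = 2704 - 68 ≡ 55; y = λ·(34 - 55) - 8 ≡ 57. → (55, 57)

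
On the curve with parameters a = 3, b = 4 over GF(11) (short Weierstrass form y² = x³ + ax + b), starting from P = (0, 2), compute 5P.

Double-and-add on 5 = (101)₂. Start with P = (0, 2) for the leading 1-bit.
double: tangent at (0, 2): λ = (3·0² + 3)/(2·2) ≡ 3/4. 4⁻¹ ≡ 3 (mod 11) since 4·3 = 12 ≡ 1, so λ ≡ 3·3 ≡ 9.
  x = λ² - 0 - 0 = 81 - 0 ≡ 4; y = λ·(0 - 4) - 2 ≡ 6. → (4, 6)
double: tangent at (4, 6): λ = (3·4² + 3)/(2·6) ≡ 7/1. 1⁻¹ ≡ 1 (mod 11) since 1·1 = 1 ≡ 1, so λ ≡ 7·1 ≡ 7.
  x = λ² - 4 - 4 = 49 - 8 ≡ 8; y = λ·(4 - 8) - 6 ≡ 10. → (8, 10)
add P: (8, 10) + (0, 2). λ = (2 - 10)/(0 - 8) ≡ 3/3 mod 11. 3⁻¹ ≡ 4 (mod 11), so λ ≡ 1.
  x = λ² - 8 - 0 = 1 - 8 ≡ 4; y = λ·(8 - 4) - 10 ≡ 5. → (4, 5)

(4, 5)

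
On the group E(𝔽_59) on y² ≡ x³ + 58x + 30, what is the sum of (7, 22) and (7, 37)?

The two points share x = 7 and their y-coordinates satisfy 22 + 37 ≡ 0 (mod 59), so they are inverses. Their sum is the point at infinity.

O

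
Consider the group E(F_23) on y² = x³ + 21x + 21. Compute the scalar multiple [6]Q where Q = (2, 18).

Repeated addition: build up to 6Q.
2Q: tangent at (2, 18): λ = (3·2² + 21)/(2·18) ≡ 10/13. 13⁻¹ ≡ 16 (mod 23), so λ ≡ 10·16 ≡ 22.
  x = λ² - 2 - 2 = 484 - 4 ≡ 20; y = λ·(2 - 20) - 18 ≡ 0. → (20, 0)
3Q: (20, 0) + (2, 18). λ = (18 - 0)/(2 - 20) ≡ 18/5 mod 23. 5⁻¹ ≡ 14 (mod 23) since 5·14 = 70 ≡ 1, so λ ≡ 22.
  x = λ² - 20 - 2 = 484 - 22 ≡ 2; y = λ·(20 - 2) - 0 ≡ 5. → (2, 5)
4Q: (2, 5) + (2, 18): same x and y₁ ≡ -y₂, so the sum is ∞.
5Q: ∞ + (2, 18) = (2, 18) (identity).
6Q: tangent at (2, 18): λ = (3·2² + 21)/(2·18) ≡ 10/13. 13⁻¹ ≡ 16 (mod 23), so λ ≡ 10·16 ≡ 22.
  x = λ² - 2 - 2 = 484 - 4 ≡ 20; y = λ·(2 - 20) - 18 ≡ 0. → (20, 0)

(20, 0)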